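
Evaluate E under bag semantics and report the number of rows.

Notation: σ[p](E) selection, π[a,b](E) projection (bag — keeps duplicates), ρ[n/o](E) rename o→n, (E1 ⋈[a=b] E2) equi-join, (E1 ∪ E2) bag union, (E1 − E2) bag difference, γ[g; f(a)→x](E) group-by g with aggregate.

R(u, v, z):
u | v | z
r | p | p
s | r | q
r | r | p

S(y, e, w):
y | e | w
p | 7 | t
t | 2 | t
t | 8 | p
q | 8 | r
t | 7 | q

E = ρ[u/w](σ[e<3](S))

Row counts bottom-up:
  S → 5
  σ[e<3](S) → 1
  ρ[u/w](σ[e<3](S)) → 1

|E| = 1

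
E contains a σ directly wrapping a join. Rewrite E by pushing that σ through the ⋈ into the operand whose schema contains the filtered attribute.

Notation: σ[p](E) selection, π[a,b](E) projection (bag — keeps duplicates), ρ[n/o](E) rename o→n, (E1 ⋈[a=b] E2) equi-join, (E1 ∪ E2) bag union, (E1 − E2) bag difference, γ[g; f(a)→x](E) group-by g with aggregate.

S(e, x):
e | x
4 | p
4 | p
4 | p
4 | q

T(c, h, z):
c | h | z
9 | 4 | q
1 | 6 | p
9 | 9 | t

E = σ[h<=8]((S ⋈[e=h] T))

σ filters on h, owned by the right side.
E' = (S ⋈[e=h] σ[h<=8](T))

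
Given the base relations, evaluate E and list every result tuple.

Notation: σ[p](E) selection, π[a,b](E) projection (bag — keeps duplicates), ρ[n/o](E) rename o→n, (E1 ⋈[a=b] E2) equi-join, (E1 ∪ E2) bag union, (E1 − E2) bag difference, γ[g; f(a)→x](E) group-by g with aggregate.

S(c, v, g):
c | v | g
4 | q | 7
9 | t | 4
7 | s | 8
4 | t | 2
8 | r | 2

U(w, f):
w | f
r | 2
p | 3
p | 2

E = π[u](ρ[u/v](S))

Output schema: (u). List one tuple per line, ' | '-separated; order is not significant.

Per-node cardinality:
  S → 5
  ρ[u/v](S) → 5
  π[u](ρ[u/v](S)) → 5

== RESULT ==
u
q
r
s
t
t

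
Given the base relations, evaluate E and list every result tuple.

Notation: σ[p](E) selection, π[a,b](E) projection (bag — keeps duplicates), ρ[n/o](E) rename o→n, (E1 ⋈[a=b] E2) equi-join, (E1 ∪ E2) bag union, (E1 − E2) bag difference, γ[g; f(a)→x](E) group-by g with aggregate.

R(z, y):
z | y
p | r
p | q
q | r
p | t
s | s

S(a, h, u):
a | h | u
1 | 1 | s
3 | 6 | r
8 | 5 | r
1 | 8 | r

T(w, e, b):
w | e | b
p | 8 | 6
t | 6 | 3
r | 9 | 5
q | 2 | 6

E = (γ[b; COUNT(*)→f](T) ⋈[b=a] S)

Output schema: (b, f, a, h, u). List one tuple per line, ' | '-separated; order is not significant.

Row counts bottom-up:
  T → 4
  γ[b; COUNT(*)→f](T) → 3
  S → 4
  (γ[b; COUNT(*)→f](T) ⋈[b=a] S) → 1

== RESULT ==
b | f | a | h | u
3 | 1 | 3 | 6 | r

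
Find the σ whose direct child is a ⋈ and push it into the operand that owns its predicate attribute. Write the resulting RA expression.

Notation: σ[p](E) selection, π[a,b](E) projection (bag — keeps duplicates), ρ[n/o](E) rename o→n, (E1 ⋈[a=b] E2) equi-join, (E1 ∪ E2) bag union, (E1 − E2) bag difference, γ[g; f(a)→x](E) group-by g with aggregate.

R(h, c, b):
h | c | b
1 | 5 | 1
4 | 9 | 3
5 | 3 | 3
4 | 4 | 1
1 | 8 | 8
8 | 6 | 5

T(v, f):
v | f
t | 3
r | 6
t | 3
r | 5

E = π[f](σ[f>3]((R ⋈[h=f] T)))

σ filters on f, owned by the right side.
E' = π[f]((R ⋈[h=f] σ[f>3](T)))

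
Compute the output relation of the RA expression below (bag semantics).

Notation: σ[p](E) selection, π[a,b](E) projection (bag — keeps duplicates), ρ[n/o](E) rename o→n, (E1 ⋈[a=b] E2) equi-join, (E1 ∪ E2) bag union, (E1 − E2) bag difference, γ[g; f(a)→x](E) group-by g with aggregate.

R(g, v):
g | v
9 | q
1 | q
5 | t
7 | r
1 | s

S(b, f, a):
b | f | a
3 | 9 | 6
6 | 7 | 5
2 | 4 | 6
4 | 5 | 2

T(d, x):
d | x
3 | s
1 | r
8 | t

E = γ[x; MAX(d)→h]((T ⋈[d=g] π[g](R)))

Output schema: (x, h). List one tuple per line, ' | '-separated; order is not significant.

Row counts bottom-up:
  T → 3
  R → 5
  π[g](R) → 5
  (T ⋈[d=g] π[g](R)) → 2
  γ[x; MAX(d)→h]((T ⋈[d=g] π[g](R))) → 1

== RESULT ==
x | h
r | 1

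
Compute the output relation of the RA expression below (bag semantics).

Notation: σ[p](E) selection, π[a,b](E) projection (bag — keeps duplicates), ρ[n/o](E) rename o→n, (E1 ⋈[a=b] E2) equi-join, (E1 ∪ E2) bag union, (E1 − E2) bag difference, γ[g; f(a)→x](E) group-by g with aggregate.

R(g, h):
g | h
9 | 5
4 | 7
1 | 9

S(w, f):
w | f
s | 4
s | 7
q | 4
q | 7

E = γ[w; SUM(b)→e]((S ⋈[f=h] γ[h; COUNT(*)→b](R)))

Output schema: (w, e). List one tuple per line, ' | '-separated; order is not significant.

Row counts bottom-up:
  S → 4
  R → 3
  γ[h; COUNT(*)→b](R) → 3
  (S ⋈[f=h] γ[h; COUNT(*)→b](R)) → 2
  γ[w; SUM(b)→e]((S ⋈[f=h] γ[h; COUNT(*)→b](R))) → 2

== RESULT ==
w | e
q | 1
s | 1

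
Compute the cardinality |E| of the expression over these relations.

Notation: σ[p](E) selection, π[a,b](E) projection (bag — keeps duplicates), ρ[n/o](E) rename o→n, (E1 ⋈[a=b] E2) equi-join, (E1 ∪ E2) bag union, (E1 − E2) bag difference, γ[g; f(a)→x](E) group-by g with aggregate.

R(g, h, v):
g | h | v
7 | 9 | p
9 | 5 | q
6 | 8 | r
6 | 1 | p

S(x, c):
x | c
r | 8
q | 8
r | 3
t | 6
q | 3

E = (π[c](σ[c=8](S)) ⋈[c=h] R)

Row counts bottom-up:
  S → 5
  σ[c=8](S) → 2
  π[c](σ[c=8](S)) → 2
  R → 4
  (π[c](σ[c=8](S)) ⋈[c=h] R) → 2

|E| = 2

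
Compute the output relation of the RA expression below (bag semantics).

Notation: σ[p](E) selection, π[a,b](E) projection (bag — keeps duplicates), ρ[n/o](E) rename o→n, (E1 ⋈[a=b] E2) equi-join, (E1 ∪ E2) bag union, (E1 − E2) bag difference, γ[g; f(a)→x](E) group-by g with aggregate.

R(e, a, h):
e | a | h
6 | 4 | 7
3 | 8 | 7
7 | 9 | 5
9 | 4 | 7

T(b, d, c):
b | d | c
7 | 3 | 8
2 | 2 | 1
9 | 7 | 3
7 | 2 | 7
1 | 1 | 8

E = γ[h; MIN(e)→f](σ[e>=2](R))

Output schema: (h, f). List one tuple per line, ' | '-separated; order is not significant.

Stepwise |·|:
  R → 4
  σ[e>=2](R) → 4
  γ[h; MIN(e)→f](σ[e>=2](R)) → 2

== RESULT ==
h | f
5 | 7
7 | 3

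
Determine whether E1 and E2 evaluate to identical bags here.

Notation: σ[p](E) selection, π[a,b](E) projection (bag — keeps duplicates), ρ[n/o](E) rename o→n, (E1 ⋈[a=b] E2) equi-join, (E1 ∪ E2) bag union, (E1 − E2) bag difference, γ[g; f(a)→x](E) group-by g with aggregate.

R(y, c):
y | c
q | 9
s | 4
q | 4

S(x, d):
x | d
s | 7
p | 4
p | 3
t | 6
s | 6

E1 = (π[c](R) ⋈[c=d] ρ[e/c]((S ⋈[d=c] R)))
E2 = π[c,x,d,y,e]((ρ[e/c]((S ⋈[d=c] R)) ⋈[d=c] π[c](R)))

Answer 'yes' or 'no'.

E1 stepwise |·|:
  R → 3
  π[c](R) → 3
  S → 5
  R → 3
  (S ⋈[d=c] R) → 2
  ρ[e/c]((S ⋈[d=c] R)) → 2
  (π[c](R) ⋈[c=d] ρ[e/c]((S ⋈[d=c] R))) → 4
E2 stepwise |·|:
  S → 5
  R → 3
  (S ⋈[d=c] R) → 2
  ρ[e/c]((S ⋈[d=c] R)) → 2
  R → 3
  π[c](R) → 3
  (ρ[e/c]((S ⋈[d=c] R)) ⋈[d=c] π[c](R)) → 4
  π[c,x,d,y,e]((ρ[e/c]((S ⋈[d=c] R)) ⋈[d=c] π[c](R))) → 4

E1 and E2 produce the same multiset:
c | x | d | y | e
4 | p | 4 | q | 4
4 | p | 4 | q | 4
4 | p | 4 | s | 4
4 | p | 4 | s | 4

yes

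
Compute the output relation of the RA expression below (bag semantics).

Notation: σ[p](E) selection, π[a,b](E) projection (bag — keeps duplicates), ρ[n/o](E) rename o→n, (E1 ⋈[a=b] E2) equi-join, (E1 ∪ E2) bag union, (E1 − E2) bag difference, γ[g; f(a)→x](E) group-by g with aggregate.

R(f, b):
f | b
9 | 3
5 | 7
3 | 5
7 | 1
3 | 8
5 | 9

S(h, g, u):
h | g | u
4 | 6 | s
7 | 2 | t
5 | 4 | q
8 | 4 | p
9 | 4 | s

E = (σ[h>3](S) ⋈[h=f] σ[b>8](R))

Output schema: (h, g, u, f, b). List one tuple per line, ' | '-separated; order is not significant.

Subexpression sizes:
  S → 5
  σ[h>3](S) → 5
  R → 6
  σ[b>8](R) → 1
  (σ[h>3](S) ⋈[h=f] σ[b>8](R)) → 1

== RESULT ==
h | g | u | f | b
5 | 4 | q | 5 | 9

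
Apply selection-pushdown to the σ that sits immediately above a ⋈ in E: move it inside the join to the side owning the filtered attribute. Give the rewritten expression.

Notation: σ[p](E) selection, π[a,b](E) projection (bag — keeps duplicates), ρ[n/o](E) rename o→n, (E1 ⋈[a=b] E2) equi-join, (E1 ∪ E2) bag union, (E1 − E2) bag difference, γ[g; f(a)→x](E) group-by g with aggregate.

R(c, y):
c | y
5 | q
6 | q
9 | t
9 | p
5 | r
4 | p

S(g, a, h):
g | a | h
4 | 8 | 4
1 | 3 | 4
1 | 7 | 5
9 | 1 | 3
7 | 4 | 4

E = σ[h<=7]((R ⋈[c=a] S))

σ filters on h, owned by the right side.
E' = (R ⋈[c=a] σ[h<=7](S))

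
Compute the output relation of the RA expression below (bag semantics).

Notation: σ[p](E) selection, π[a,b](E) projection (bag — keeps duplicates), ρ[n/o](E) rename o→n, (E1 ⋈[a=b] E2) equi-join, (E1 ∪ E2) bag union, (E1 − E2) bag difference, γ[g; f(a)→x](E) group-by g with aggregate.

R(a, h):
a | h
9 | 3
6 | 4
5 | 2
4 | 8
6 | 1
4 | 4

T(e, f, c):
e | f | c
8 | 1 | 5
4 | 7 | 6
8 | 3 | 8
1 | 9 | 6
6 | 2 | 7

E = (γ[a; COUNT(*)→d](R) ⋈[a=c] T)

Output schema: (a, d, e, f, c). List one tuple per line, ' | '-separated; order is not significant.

Stepwise |·|:
  R → 6
  γ[a; COUNT(*)→d](R) → 4
  T → 5
  (γ[a; COUNT(*)→d](R) ⋈[a=c] T) → 3

== RESULT ==
a | d | e | f | c
5 | 1 | 8 | 1 | 5
6 | 2 | 1 | 9 | 6
6 | 2 | 4 | 7 | 6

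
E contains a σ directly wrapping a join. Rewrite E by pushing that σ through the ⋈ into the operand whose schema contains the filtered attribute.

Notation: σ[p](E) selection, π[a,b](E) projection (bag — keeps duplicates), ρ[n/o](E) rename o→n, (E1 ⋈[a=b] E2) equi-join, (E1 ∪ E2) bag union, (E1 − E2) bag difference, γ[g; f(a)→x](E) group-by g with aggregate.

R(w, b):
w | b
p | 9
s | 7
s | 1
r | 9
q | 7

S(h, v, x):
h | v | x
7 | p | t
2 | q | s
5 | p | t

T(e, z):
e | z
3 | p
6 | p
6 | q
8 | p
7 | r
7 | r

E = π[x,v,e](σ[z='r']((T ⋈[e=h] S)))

σ filters on z, owned by the left side.
E' = π[x,v,e]((σ[z='r'](T) ⋈[e=h] S))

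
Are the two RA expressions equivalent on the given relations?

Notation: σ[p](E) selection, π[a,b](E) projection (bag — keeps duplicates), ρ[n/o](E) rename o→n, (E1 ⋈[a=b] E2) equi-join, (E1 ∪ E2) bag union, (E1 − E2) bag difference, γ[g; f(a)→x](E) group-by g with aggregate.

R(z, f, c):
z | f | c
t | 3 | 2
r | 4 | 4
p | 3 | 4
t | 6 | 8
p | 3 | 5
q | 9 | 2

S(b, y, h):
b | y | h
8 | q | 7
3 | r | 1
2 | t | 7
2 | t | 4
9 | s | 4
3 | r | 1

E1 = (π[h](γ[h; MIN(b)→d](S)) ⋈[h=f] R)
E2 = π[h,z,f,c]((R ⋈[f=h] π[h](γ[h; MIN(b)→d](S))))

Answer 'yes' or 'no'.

E1 subexpression sizes:
  S → 6
  γ[h; MIN(b)→d](S) → 3
  π[h](γ[h; MIN(b)→d](S)) → 3
  R → 6
  (π[h](γ[h; MIN(b)→d](S)) ⋈[h=f] R) → 1
E2 subexpression sizes:
  R → 6
  S → 6
  γ[h; MIN(b)→d](S) → 3
  π[h](γ[h; MIN(b)→d](S)) → 3
  (R ⋈[f=h] π[h](γ[h; MIN(b)→d](S))) → 1
  π[h,z,f,c]((R ⋈[f=h] π[h](γ[h; MIN(b)→d](S)))) → 1

E1 and E2 produce the same multiset:
h | z | f | c
4 | r | 4 | 4

yes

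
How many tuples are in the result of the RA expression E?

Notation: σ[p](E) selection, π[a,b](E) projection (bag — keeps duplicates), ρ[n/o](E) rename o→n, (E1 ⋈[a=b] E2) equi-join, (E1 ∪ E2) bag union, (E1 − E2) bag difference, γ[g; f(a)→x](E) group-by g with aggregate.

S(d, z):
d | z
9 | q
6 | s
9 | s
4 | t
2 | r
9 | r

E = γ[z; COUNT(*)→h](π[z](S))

Row counts bottom-up:
  S → 6
  π[z](S) → 6
  γ[z; COUNT(*)→h](π[z](S)) → 4

|E| = 4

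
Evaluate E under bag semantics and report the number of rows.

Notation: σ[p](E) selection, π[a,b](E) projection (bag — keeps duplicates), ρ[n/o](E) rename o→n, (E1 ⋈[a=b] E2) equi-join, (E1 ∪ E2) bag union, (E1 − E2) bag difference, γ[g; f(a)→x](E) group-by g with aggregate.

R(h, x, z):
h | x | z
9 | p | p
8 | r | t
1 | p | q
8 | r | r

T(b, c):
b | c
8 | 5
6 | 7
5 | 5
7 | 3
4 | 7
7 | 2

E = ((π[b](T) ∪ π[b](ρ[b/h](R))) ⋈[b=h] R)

Subexpression sizes:
  T → 6
  π[b](T) → 6
  R → 4
  ρ[b/h](R) → 4
  π[b](ρ[b/h](R)) → 4
  (π[b](T) ∪ π[b](ρ[b/h](R))) → 10
  R → 4
  ((π[b](T) ∪ π[b](ρ[b/h](R))) ⋈[b=h] R) → 8

|E| = 8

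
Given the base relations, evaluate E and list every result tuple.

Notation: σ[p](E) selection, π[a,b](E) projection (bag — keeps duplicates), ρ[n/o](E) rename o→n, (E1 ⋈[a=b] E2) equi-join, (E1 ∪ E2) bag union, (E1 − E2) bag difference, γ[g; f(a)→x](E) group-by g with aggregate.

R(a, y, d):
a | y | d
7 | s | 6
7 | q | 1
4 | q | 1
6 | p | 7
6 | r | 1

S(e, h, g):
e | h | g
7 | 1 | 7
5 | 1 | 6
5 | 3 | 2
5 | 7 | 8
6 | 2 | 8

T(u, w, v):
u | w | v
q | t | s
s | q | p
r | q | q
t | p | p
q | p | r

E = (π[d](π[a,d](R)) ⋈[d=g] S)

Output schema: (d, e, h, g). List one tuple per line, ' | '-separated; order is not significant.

Stepwise |·|:
  R → 5
  π[a,d](R) → 5
  π[d](π[a,d](R)) → 5
  S → 5
  (π[d](π[a,d](R)) ⋈[d=g] S) → 2

== RESULT ==
d | e | h | g
6 | 5 | 1 | 6
7 | 7 | 1 | 7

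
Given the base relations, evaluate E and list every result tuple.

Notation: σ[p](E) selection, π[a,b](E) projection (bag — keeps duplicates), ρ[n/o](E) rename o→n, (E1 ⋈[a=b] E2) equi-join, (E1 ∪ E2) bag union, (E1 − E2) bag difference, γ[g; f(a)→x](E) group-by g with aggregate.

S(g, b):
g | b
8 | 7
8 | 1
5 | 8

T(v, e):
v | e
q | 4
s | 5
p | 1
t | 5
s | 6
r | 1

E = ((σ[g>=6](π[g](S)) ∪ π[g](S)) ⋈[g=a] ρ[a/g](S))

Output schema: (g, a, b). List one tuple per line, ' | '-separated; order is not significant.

Subexpression sizes:
  S → 3
  π[g](S) → 3
  σ[g>=6](π[g](S)) → 2
  S → 3
  π[g](S) → 3
  (σ[g>=6](π[g](S)) ∪ π[g](S)) → 5
  S → 3
  ρ[a/g](S) → 3
  ((σ[g>=6](π[g](S)) ∪ π[g](S)) ⋈[g=a] ρ[a/g](S)) → 9

== RESULT ==
g | a | b
5 | 5 | 8
8 | 8 | 1
8 | 8 | 1
8 | 8 | 1
8 | 8 | 1
8 | 8 | 7
8 | 8 | 7
8 | 8 | 7
8 | 8 | 7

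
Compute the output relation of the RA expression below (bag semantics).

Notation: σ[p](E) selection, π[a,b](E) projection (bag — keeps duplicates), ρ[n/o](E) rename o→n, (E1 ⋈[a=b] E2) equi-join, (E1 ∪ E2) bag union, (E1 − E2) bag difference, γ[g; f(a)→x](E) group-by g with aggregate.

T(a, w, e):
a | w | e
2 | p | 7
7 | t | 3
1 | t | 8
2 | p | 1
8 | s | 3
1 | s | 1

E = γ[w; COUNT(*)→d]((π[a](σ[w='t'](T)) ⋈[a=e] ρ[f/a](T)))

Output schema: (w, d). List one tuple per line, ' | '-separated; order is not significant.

Row counts bottom-up:
  T → 6
  σ[w='t'](T) → 2
  π[a](σ[w='t'](T)) → 2
  T → 6
  ρ[f/a](T) → 6
  (π[a](σ[w='t'](T)) ⋈[a=e] ρ[f/a](T)) → 3
  γ[w; COUNT(*)→d]((π[a](σ[w='t'](T)) ⋈[a=e] ρ[f/a](T))) → 2

== RESULT ==
w | d
p | 2
s | 1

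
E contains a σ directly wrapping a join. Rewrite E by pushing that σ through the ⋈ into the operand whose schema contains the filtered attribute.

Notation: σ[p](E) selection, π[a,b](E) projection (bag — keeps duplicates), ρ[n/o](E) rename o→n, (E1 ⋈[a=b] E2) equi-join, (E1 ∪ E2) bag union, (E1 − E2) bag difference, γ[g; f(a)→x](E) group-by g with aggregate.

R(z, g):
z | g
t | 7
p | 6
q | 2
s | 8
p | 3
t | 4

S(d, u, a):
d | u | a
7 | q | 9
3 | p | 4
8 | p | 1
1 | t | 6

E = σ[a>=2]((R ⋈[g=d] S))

σ filters on a, owned by the right side.
E' = (R ⋈[g=d] σ[a>=2](S))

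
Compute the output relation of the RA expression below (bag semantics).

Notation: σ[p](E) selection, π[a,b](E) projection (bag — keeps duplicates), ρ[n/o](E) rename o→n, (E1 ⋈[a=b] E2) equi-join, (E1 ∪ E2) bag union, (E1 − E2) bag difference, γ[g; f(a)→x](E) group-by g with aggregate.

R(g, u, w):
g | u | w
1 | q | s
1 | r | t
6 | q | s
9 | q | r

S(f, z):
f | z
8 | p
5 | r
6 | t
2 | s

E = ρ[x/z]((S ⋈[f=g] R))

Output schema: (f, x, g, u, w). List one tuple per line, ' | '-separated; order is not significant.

Row counts bottom-up:
  S → 4
  R → 4
  (S ⋈[f=g] R) → 1
  ρ[x/z]((S ⋈[f=g] R)) → 1

== RESULT ==
f | x | g | u | w
6 | t | 6 | q | s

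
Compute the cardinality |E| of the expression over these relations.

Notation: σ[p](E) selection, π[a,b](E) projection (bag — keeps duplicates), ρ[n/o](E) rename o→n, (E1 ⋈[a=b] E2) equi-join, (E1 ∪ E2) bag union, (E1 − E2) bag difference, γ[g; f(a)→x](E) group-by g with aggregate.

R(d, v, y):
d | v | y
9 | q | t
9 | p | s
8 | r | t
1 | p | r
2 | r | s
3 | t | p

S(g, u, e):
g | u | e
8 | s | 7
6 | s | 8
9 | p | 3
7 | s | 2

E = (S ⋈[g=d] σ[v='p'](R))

Stepwise |·|:
  S → 4
  R → 6
  σ[v='p'](R) → 2
  (S ⋈[g=d] σ[v='p'](R)) → 1

|E| = 1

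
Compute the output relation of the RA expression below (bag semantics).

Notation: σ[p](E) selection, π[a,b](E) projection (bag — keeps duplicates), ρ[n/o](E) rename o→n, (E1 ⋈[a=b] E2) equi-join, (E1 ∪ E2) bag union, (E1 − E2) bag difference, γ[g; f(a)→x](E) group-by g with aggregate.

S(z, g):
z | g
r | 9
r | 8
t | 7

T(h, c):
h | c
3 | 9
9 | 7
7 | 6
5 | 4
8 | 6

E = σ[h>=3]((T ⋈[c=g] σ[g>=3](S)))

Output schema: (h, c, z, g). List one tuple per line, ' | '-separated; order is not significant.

Subexpression sizes:
  T → 5
  S → 3
  σ[g>=3](S) → 3
  (T ⋈[c=g] σ[g>=3](S)) → 2
  σ[h>=3]((T ⋈[c=g] σ[g>=3](S))) → 2

== RESULT ==
h | c | z | g
3 | 9 | r | 9
9 | 7 | t | 7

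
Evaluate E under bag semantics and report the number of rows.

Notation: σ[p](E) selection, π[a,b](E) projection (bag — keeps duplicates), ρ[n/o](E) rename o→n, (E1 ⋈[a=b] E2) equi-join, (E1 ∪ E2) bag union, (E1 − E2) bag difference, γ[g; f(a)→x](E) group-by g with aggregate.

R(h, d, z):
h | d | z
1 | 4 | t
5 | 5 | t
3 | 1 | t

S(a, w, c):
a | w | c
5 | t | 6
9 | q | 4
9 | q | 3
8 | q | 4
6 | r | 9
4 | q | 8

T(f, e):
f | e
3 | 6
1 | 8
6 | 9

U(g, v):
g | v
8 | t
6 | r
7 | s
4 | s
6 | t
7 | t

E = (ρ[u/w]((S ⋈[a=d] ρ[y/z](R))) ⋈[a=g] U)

Stepwise |·|:
  S → 6
  R → 3
  ρ[y/z](R) → 3
  (S ⋈[a=d] ρ[y/z](R)) → 2
  ρ[u/w]((S ⋈[a=d] ρ[y/z](R))) → 2
  U → 6
  (ρ[u/w]((S ⋈[a=d] ρ[y/z](R))) ⋈[a=g] U) → 1

|E| = 1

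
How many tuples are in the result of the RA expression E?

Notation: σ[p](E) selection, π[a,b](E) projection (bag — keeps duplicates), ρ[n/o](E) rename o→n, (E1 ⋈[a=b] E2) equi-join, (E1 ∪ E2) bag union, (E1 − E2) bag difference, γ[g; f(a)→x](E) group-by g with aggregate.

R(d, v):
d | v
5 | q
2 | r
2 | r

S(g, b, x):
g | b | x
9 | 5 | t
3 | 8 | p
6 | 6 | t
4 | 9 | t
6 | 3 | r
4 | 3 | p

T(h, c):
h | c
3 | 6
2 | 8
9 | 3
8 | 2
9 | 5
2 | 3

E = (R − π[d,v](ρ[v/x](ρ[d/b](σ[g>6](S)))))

Per-node cardinality:
  R → 3
  S → 6
  σ[g>6](S) → 1
  ρ[d/b](σ[g>6](S)) → 1
  ρ[v/x](ρ[d/b](σ[g>6](S))) → 1
  π[d,v](ρ[v/x](ρ[d/b](σ[g>6](S)))) → 1
  (R − π[d,v](ρ[v/x](ρ[d/b](σ[g>6](S))))) → 3

|E| = 3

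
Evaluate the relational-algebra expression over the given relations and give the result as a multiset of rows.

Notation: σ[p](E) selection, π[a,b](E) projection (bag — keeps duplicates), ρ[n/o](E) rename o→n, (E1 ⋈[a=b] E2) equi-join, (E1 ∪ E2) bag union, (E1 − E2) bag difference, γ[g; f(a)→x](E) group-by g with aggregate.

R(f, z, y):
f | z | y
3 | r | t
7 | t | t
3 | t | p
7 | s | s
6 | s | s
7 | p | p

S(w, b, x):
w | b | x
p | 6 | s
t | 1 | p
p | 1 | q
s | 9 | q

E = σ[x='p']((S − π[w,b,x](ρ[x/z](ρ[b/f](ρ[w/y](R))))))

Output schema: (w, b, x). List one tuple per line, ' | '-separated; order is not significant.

Stepwise |·|:
  S → 4
  R → 6
  ρ[w/y](R) → 6
  ρ[b/f](ρ[w/y](R)) → 6
  ρ[x/z](ρ[b/f](ρ[w/y](R))) → 6
  π[w,b,x](ρ[x/z](ρ[b/f](ρ[w/y](R)))) → 6
  (S − π[w,b,x](ρ[x/z](ρ[b/f](ρ[w/y](R))))) → 4
  σ[x='p']((S − π[w,b,x](ρ[x/z](ρ[b/f](ρ[w/y](R)))))) → 1

== RESULT ==
w | b | x
t | 1 | p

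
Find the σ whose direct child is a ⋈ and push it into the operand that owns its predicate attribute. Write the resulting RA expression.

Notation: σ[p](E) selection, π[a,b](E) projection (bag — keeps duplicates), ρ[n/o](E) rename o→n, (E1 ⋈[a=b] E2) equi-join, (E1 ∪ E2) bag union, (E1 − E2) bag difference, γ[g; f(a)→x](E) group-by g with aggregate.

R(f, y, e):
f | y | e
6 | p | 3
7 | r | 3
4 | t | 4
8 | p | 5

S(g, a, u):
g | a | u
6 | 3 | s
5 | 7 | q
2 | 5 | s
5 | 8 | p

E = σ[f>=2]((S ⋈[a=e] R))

σ filters on f, owned by the right side.
E' = (S ⋈[a=e] σ[f>=2](R))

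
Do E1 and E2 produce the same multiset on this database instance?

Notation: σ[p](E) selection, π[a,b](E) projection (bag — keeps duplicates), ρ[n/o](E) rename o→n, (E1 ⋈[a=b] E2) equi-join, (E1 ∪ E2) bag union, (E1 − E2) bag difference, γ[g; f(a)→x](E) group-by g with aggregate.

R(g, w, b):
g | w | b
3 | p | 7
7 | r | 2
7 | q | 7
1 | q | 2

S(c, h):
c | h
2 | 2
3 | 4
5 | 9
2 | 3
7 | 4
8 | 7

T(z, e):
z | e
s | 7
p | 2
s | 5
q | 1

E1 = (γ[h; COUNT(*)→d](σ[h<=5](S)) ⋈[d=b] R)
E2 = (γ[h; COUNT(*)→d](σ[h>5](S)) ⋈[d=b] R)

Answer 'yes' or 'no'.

E1 stepwise |·|:
  S → 6
  σ[h<=5](S) → 4
  γ[h; COUNT(*)→d](σ[h<=5](S)) → 3
  R → 4
  (γ[h; COUNT(*)→d](σ[h<=5](S)) ⋈[d=b] R) → 2
E2 stepwise |·|:
  S → 6
  σ[h>5](S) → 2
  γ[h; COUNT(*)→d](σ[h>5](S)) → 2
  R → 4
  (γ[h; COUNT(*)→d](σ[h>5](S)) ⋈[d=b] R) → 0

E1 result:
h | d | g | w | b
4 | 2 | 1 | q | 2
4 | 2 | 7 | r | 2
E2 result:
h | d | g | w | b
(0 rows)
Witness: (4, 2, 1, 'q', 2) appears 1× in E1 but 0× in E2.

no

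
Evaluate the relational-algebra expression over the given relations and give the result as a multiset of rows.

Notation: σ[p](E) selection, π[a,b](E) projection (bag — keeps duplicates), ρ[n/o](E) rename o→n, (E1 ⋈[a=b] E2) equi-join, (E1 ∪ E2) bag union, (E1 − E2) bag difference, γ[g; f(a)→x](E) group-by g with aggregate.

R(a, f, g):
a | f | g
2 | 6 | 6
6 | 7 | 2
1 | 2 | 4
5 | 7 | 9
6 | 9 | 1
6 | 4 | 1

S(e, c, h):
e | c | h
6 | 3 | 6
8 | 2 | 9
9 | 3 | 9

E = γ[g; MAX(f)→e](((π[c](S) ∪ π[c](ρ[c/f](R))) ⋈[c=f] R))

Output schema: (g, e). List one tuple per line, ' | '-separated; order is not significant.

Stepwise |·|:
  S → 3
  π[c](S) → 3
  R → 6
  ρ[c/f](R) → 6
  π[c](ρ[c/f](R)) → 6
  (π[c](S) ∪ π[c](ρ[c/f](R))) → 9
  R → 6
  ((π[c](S) ∪ π[c](ρ[c/f](R))) ⋈[c=f] R) → 9
  γ[g; MAX(f)→e](((π[c](S) ∪ π[c](ρ[c/f](R))) ⋈[c=f] R)) → 5

== RESULT ==
g | e
1 | 9
2 | 7
4 | 2
6 | 6
9 | 7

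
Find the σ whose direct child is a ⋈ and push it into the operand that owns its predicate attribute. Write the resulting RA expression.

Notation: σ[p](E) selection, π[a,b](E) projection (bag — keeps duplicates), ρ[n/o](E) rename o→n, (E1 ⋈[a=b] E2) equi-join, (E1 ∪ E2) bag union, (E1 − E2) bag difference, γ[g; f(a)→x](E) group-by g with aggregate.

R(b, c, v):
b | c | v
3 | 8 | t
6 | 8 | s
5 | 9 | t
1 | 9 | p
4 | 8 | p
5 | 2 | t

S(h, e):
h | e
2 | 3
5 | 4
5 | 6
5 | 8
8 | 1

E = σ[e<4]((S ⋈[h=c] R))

σ filters on e, owned by the left side.
E' = (σ[e<4](S) ⋈[h=c] R)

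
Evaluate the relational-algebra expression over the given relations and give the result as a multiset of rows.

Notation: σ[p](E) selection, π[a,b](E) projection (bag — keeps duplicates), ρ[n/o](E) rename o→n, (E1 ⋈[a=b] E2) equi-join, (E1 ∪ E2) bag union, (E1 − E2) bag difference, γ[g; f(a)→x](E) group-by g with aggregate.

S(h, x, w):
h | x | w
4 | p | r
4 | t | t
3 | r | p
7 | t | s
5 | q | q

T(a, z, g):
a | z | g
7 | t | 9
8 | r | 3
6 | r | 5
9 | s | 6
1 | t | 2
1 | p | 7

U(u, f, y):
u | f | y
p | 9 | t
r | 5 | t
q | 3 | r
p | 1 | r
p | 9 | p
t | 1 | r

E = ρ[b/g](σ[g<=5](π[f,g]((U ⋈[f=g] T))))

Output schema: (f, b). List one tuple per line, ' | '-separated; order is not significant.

Stepwise |·|:
  U → 6
  T → 6
  (U ⋈[f=g] T) → 4
  π[f,g]((U ⋈[f=g] T)) → 4
  σ[g<=5](π[f,g]((U ⋈[f=g] T))) → 2
  ρ[b/g](σ[g<=5](π[f,g]((U ⋈[f=g] T)))) → 2

== RESULT ==
f | b
3 | 3
5 | 5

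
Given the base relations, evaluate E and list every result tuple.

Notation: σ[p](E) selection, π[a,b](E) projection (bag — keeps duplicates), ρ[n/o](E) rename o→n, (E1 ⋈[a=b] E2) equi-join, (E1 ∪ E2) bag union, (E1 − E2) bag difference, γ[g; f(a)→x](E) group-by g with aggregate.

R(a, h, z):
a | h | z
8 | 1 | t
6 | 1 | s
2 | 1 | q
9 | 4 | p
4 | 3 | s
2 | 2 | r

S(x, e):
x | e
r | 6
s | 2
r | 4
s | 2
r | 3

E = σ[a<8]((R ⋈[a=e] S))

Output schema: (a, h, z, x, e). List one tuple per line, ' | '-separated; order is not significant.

Stepwise |·|:
  R → 6
  S → 5
  (R ⋈[a=e] S) → 6
  σ[a<8]((R ⋈[a=e] S)) → 6

== RESULT ==
a | h | z | x | e
2 | 1 | q | s | 2
2 | 1 | q | s | 2
2 | 2 | r | s | 2
2 | 2 | r | s | 2
4 | 3 | s | r | 4
6 | 1 | s | r | 6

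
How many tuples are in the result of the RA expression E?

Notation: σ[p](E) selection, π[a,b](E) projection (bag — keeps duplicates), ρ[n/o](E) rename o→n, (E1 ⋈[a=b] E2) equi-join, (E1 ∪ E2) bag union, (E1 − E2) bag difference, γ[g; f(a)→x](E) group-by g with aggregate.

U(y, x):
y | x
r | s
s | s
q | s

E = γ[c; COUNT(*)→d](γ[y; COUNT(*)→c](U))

Subexpression sizes:
  U → 3
  γ[y; COUNT(*)→c](U) → 3
  γ[c; COUNT(*)→d](γ[y; COUNT(*)→c](U)) → 1

|E| = 1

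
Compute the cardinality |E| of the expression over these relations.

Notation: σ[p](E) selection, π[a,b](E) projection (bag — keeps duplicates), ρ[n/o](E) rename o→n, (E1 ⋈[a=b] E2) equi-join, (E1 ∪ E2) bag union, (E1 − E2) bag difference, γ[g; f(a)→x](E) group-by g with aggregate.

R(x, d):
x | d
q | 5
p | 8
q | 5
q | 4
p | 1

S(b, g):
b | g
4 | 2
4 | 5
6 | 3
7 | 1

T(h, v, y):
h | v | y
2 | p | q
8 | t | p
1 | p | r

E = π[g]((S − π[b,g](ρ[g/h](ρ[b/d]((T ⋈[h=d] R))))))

Row counts bottom-up:
  S → 4
  T → 3
  R → 5
  (T ⋈[h=d] R) → 2
  ρ[b/d]((T ⋈[h=d] R)) → 2
  ρ[g/h](ρ[b/d]((T ⋈[h=d] R))) → 2
  π[b,g](ρ[g/h](ρ[b/d]((T ⋈[h=d] R)))) → 2
  (S − π[b,g](ρ[g/h](ρ[b/d]((T ⋈[h=d] R))))) → 4
  π[g]((S − π[b,g](ρ[g/h](ρ[b/d]((T ⋈[h=d] R)))))) → 4

|E| = 4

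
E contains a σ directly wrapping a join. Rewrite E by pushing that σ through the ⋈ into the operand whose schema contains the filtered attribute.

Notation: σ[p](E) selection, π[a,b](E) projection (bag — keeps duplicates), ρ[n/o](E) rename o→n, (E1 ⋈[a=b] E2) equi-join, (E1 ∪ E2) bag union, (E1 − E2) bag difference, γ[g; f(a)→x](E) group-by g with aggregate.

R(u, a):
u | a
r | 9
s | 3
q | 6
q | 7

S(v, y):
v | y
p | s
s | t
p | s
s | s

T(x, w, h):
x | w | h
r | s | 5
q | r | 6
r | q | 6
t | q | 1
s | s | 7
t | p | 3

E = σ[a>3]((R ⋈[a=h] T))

σ filters on a, owned by the left side.
E' = (σ[a>3](R) ⋈[a=h] T)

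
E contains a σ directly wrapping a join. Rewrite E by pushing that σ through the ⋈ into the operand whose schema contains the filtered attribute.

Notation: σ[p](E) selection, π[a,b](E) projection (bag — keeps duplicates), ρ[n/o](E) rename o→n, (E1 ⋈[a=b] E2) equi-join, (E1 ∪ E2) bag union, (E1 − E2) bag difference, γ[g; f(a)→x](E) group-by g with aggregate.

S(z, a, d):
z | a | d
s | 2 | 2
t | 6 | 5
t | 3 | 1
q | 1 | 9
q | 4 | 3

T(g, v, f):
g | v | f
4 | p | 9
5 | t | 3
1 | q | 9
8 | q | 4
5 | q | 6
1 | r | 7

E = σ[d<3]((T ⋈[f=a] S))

σ filters on d, owned by the right side.
E' = (T ⋈[f=a] σ[d<3](S))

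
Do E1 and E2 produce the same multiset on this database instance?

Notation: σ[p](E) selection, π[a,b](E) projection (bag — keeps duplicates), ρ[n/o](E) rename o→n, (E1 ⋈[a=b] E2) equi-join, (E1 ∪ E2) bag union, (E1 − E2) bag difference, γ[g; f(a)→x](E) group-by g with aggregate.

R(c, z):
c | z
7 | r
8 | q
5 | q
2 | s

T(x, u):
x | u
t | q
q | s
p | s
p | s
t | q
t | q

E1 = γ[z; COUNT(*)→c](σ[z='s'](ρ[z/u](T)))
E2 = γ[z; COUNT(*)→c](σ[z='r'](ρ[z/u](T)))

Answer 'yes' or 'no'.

E1 subexpression sizes:
  T → 6
  ρ[z/u](T) → 6
  σ[z='s'](ρ[z/u](T)) → 3
  γ[z; COUNT(*)→c](σ[z='s'](ρ[z/u](T))) → 1
E2 subexpression sizes:
  T → 6
  ρ[z/u](T) → 6
  σ[z='r'](ρ[z/u](T)) → 0
  γ[z; COUNT(*)→c](σ[z='r'](ρ[z/u](T))) → 0

E1 result:
z | c
s | 3
E2 result:
z | c
(0 rows)
Witness: ('s', 3) appears 1× in E1 but 0× in E2.

no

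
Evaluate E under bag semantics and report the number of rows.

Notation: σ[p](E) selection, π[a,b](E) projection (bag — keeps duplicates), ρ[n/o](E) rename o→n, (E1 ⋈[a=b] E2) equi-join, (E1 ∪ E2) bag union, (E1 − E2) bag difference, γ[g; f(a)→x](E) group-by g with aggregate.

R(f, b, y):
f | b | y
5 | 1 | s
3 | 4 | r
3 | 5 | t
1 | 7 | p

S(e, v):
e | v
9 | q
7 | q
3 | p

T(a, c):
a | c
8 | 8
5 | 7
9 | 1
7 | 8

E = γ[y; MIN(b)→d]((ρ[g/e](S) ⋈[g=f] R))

Subexpression sizes:
  S → 3
  ρ[g/e](S) → 3
  R → 4
  (ρ[g/e](S) ⋈[g=f] R) → 2
  γ[y; MIN(b)→d]((ρ[g/e](S) ⋈[g=f] R)) → 2

|E| = 2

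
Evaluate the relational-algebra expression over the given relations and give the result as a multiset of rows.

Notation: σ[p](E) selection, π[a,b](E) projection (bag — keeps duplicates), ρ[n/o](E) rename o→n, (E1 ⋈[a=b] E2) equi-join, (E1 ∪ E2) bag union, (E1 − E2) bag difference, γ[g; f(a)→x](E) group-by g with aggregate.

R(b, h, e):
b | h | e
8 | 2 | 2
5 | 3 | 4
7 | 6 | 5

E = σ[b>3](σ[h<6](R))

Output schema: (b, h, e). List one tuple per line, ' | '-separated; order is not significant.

Subexpression sizes:
  R → 3
  σ[h<6](R) → 2
  σ[b>3](σ[h<6](R)) → 2

== RESULT ==
b | h | e
5 | 3 | 4
8 | 2 | 2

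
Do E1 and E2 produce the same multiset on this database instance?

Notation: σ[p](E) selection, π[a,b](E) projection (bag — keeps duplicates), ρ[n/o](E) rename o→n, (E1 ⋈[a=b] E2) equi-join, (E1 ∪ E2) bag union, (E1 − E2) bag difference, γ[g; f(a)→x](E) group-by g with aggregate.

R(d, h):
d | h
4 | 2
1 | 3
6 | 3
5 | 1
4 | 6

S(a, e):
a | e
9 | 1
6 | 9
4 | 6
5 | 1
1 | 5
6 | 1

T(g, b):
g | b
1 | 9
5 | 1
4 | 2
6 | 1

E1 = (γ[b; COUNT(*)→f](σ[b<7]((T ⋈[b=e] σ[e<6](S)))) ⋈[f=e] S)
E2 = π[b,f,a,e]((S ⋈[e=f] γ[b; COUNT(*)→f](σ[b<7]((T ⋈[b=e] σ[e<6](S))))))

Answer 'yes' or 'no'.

E1 stepwise |·|:
  T → 4
  S → 6
  σ[e<6](S) → 4
  (T ⋈[b=e] σ[e<6](S)) → 6
  σ[b<7]((T ⋈[b=e] σ[e<6](S))) → 6
  γ[b; COUNT(*)→f](σ[b<7]((T ⋈[b=e] σ[e<6](S)))) → 1
  S → 6
  (γ[b; COUNT(*)→f](σ[b<7]((T ⋈[b=e] σ[e<6](S)))) ⋈[f=e] S) → 1
E2 stepwise |·|:
  S → 6
  T → 4
  S → 6
  σ[e<6](S) → 4
  (T ⋈[b=e] σ[e<6](S)) → 6
  σ[b<7]((T ⋈[b=e] σ[e<6](S))) → 6
  γ[b; COUNT(*)→f](σ[b<7]((T ⋈[b=e] σ[e<6](S)))) → 1
  (S ⋈[e=f] γ[b; COUNT(*)→f](σ[b<7]((T ⋈[b=e] σ[e<6](S))))) → 1
  π[b,f,a,e]((S ⋈[e=f] γ[b; COUNT(*)→f](σ[b<7]((T ⋈[b=e] σ[e<6](S)))))) → 1

E1 and E2 produce the same multiset:
b | f | a | e
1 | 6 | 4 | 6

yes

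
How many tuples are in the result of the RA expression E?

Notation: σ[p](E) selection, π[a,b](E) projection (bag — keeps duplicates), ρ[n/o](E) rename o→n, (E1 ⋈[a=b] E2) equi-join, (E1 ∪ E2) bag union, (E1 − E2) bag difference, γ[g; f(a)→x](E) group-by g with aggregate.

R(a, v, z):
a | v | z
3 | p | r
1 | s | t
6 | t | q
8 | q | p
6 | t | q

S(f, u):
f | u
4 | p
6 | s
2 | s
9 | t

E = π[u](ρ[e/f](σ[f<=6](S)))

Row counts bottom-up:
  S → 4
  σ[f<=6](S) → 3
  ρ[e/f](σ[f<=6](S)) → 3
  π[u](ρ[e/f](σ[f<=6](S))) → 3

|E| = 3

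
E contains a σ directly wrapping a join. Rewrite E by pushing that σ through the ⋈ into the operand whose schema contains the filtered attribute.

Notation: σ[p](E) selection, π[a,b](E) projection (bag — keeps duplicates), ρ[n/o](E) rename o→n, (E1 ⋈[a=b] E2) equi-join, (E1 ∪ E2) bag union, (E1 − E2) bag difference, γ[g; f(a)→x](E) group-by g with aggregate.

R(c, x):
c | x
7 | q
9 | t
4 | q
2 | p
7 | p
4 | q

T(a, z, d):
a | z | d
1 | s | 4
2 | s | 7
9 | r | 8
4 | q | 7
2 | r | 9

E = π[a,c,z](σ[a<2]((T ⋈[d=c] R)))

σ filters on a, owned by the left side.
E' = π[a,c,z]((σ[a<2](T) ⋈[d=c] R))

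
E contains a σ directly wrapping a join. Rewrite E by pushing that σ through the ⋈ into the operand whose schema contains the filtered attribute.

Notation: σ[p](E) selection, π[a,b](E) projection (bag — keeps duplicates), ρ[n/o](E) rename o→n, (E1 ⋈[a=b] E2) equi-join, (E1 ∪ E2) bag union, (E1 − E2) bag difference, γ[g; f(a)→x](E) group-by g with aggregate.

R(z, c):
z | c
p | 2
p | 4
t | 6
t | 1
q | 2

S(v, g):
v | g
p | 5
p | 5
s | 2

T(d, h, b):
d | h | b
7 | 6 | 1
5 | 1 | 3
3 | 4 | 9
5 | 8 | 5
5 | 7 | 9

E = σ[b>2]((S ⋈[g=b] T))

σ filters on b, owned by the right side.
E' = (S ⋈[g=b] σ[b>2](T))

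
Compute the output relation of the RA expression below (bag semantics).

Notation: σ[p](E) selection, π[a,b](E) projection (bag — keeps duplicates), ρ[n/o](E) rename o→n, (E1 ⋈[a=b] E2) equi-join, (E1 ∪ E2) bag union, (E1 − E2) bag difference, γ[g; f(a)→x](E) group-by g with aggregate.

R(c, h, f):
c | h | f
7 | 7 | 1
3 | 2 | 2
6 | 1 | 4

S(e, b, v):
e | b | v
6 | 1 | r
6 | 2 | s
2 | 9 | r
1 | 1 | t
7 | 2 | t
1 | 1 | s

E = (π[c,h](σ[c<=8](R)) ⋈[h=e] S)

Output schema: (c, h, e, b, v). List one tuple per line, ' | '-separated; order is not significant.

Per-node cardinality:
  R → 3
  σ[c<=8](R) → 3
  π[c,h](σ[c<=8](R)) → 3
  S → 6
  (π[c,h](σ[c<=8](R)) ⋈[h=e] S) → 4

== RESULT ==
c | h | e | b | v
3 | 2 | 2 | 9 | r
6 | 1 | 1 | 1 | s
6 | 1 | 1 | 1 | t
7 | 7 | 7 | 2 | t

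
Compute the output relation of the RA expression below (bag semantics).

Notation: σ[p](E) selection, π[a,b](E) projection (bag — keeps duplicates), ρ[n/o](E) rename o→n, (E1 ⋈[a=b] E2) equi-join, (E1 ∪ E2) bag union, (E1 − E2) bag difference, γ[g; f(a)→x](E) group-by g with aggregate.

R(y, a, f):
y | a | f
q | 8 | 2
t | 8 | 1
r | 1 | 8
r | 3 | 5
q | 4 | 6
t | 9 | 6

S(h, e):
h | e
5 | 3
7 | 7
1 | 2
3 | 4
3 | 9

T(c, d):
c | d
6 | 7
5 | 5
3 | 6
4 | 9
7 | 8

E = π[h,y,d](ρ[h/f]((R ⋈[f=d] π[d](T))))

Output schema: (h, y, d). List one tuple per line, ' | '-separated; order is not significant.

Stepwise |·|:
  R → 6
  T → 5
  π[d](T) → 5
  (R ⋈[f=d] π[d](T)) → 4
  ρ[h/f]((R ⋈[f=d] π[d](T))) → 4
  π[h,y,d](ρ[h/f]((R ⋈[f=d] π[d](T)))) → 4

== RESULT ==
h | y | d
5 | r | 5
6 | q | 6
6 | t | 6
8 | r | 8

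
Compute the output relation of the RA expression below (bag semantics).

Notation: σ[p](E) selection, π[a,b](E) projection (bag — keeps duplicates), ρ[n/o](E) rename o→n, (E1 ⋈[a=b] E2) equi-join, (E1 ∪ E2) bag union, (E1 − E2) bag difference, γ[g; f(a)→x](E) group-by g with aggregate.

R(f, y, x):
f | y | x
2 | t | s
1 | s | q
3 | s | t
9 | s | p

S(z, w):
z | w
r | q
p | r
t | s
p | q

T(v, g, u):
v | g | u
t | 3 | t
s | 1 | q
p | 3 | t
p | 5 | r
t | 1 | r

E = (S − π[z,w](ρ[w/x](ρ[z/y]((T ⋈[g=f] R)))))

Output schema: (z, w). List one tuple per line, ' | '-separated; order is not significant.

Row counts bottom-up:
  S → 4
  T → 5
  R → 4
  (T ⋈[g=f] R) → 4
  ρ[z/y]((T ⋈[g=f] R)) → 4
  ρ[w/x](ρ[z/y]((T ⋈[g=f] R))) → 4
  π[z,w](ρ[w/x](ρ[z/y]((T ⋈[g=f] R)))) → 4
  (S − π[z,w](ρ[w/x](ρ[z/y]((T ⋈[g=f] R))))) → 4

== RESULT ==
z | w
p | q
p | r
r | q
t | s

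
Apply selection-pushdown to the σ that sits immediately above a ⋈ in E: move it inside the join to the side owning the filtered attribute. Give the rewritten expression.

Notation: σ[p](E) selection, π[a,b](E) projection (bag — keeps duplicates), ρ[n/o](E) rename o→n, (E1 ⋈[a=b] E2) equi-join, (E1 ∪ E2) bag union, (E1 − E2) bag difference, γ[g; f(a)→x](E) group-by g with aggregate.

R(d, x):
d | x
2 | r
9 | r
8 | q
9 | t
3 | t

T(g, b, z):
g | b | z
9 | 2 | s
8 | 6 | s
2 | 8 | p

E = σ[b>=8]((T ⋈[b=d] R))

σ filters on b, owned by the left side.
E' = (σ[b>=8](T) ⋈[b=d] R)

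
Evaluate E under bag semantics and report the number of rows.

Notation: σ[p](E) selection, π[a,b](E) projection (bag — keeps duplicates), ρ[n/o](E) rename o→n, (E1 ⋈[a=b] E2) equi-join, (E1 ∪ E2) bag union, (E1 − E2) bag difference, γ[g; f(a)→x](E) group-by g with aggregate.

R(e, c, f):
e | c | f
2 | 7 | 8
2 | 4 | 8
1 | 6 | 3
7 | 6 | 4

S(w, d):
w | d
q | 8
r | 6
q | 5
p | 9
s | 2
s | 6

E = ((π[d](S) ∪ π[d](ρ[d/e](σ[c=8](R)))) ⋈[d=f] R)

Subexpression sizes:
  S → 6
  π[d](S) → 6
  R → 4
  σ[c=8](R) → 0
  ρ[d/e](σ[c=8](R)) → 0
  π[d](ρ[d/e](σ[c=8](R))) → 0
  (π[d](S) ∪ π[d](ρ[d/e](σ[c=8](R)))) → 6
  R → 4
  ((π[d](S) ∪ π[d](ρ[d/e](σ[c=8](R)))) ⋈[d=f] R) → 2

|E| = 2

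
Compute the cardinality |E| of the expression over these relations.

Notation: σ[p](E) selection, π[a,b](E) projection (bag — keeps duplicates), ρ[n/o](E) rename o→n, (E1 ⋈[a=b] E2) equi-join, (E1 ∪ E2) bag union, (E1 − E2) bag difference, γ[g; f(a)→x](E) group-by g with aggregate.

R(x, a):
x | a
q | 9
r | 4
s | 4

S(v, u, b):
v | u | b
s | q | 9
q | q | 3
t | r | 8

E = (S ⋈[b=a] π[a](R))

Stepwise |·|:
  S → 3
  R → 3
  π[a](R) → 3
  (S ⋈[b=a] π[a](R)) → 1

|E| = 1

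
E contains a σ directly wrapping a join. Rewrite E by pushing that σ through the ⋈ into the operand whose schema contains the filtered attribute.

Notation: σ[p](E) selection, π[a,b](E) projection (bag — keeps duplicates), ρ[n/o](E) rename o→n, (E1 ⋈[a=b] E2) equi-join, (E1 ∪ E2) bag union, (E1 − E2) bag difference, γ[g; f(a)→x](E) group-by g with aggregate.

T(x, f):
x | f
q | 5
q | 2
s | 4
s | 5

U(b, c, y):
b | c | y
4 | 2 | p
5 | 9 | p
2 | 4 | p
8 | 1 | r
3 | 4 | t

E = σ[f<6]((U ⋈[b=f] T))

σ filters on f, owned by the right side.
E' = (U ⋈[b=f] σ[f<6](T))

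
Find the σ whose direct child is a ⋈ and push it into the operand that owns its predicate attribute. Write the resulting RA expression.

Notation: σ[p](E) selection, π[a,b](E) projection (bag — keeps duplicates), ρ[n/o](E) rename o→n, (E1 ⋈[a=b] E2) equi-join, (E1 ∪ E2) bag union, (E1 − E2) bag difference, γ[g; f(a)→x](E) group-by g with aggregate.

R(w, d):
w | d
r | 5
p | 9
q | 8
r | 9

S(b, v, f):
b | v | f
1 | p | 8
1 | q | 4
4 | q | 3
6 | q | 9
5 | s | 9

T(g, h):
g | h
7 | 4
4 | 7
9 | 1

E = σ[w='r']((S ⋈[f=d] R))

σ filters on w, owned by the right side.
E' = (S ⋈[f=d] σ[w='r'](R))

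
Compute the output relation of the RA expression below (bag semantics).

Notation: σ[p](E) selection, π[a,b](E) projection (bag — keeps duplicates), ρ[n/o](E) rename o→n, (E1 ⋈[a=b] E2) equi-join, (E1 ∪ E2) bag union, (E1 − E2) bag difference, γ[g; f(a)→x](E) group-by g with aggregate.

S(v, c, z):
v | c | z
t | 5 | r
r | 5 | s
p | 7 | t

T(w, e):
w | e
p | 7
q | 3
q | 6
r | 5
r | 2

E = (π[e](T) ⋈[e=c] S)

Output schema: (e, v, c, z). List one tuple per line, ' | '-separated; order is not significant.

Subexpression sizes:
  T → 5
  π[e](T) → 5
  S → 3
  (π[e](T) ⋈[e=c] S) → 3

== RESULT ==
e | v | c | z
5 | r | 5 | s
5 | t | 5 | r
7 | p | 7 | t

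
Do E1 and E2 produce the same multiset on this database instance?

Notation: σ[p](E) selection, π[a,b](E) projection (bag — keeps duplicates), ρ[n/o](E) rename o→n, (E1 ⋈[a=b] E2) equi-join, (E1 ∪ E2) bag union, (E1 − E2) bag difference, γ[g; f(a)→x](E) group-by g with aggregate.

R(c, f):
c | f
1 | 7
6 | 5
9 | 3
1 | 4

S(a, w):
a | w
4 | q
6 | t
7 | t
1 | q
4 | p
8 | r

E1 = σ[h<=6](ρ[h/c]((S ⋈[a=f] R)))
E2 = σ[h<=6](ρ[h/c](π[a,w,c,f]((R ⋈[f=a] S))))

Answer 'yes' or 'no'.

E1 subexpression sizes:
  S → 6
  R → 4
  (S ⋈[a=f] R) → 3
  ρ[h/c]((S ⋈[a=f] R)) → 3
  σ[h<=6](ρ[h/c]((S ⋈[a=f] R))) → 3
E2 subexpression sizes:
  R → 4
  S → 6
  (R ⋈[f=a] S) → 3
  π[a,w,c,f]((R ⋈[f=a] S)) → 3
  ρ[h/c](π[a,w,c,f]((R ⋈[f=a] S))) → 3
  σ[h<=6](ρ[h/c](π[a,w,c,f]((R ⋈[f=a] S)))) → 3

E1 and E2 produce the same multiset:
a | w | h | f
4 | p | 1 | 4
4 | q | 1 | 4
7 | t | 1 | 7

yes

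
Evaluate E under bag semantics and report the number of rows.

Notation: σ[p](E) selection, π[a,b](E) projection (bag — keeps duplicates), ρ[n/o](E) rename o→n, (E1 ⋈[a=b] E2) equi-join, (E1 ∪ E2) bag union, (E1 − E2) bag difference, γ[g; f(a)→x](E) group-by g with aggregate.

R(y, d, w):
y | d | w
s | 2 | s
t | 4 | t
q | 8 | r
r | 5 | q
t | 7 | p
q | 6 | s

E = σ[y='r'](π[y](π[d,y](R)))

Row counts bottom-up:
  R → 6
  π[d,y](R) → 6
  π[y](π[d,y](R)) → 6
  σ[y='r'](π[y](π[d,y](R))) → 1

|E| = 1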